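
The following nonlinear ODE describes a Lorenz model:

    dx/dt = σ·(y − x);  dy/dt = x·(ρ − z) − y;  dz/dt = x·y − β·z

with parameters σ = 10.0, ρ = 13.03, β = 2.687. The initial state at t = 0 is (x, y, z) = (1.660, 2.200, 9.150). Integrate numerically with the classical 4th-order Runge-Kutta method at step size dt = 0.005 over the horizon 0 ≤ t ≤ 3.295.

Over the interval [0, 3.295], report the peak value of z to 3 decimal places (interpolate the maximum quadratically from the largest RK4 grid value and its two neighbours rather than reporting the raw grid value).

max z = 16.251

t=0.000: state=(1.660, 2.200, 9.150)
step 1 (dt=0.005): k1=(5.400, 4.241, -20.934), k2=(5.371, 4.370, -20.746), k3=(5.375, 4.369, -20.747), k4=(5.350, 4.498, -20.559); state += dt/6·(k1+2k2+2k3+k4)
t=0.005: state=(1.687, 2.222, 9.046)
t=0.010: state=(1.714, 2.245, 8.944)
t=0.015: state=(1.740, 2.269, 8.844)
continuing one RK4 step at a time; state shown every 40 steps (Δt=0.2):
t=0.200: state=(3.077, 4.154, 6.492)
t=0.400: state=(6.311, 8.321, 8.550)
t=0.600: state=(8.314, 7.455, 15.722)
t=0.800: state=(4.662, 3.001, 13.963)
t=1.000: state=(3.195, 3.265, 9.766)
t=1.200: state=(4.460, 5.594, 8.265)
t=1.400: state=(7.088, 8.166, 11.492)
t=1.600: state=(6.894, 5.665, 14.952)
t=1.800: state=(4.443, 3.676, 12.402)
t=2.000: state=(4.173, 4.594, 9.792)
t=2.200: state=(5.742, 6.736, 10.145)
t=2.400: state=(7.018, 6.987, 13.307)
t=2.600: state=(5.700, 4.782, 13.555)
t=2.800: state=(4.565, 4.446, 11.298)
t=3.000: state=(5.130, 5.730, 10.338)
t=3.200: state=(6.385, 6.830, 11.896)
t=3.295: state=(6.593, 6.562, 12.907)
largest grid value and its neighbours: z(0.650)=16.24778, z(0.655)=16.25114, z(0.660)=16.24623
parabola through these three points peaks at t≈0.655 with z≈16.25118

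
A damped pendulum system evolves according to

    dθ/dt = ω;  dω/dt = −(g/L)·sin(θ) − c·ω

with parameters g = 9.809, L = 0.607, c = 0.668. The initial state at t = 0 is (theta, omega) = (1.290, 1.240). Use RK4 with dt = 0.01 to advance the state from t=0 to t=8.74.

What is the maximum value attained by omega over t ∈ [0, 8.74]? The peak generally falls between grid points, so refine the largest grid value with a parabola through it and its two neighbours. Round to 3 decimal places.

t=0.000: state=(1.290, 1.240)
step 1 (dt=0.01): k1=(1.240, -16.355), k2=(1.158, -16.328), k3=(1.158, -16.326), k4=(1.077, -16.297); state += dt/6·(k1+2k2+2k3+k4)
t=0.010: state=(1.302, 1.077)
t=0.020: state=(1.312, 0.914)
t=0.030: state=(1.320, 0.752)
continuing one RK4 step at a time; state shown every 50 steps (Δt=0.5):
t=0.500: state=(0.188, -4.368)
t=1.000: state=(-0.956, 0.817)
t=1.500: state=(0.371, 2.665)
t=2.000: state=(0.462, -2.115)
t=2.500: state=(-0.540, -0.591)
t=3.000: state=(0.021, 1.919)
t=3.500: state=(0.370, -0.828)
t=4.000: state=(-0.264, -0.805)
t=4.500: state=(-0.083, 1.150)
t=5.000: state=(0.246, -0.216)
t=5.500: state=(-0.112, -0.672)
t=6.000: state=(-0.098, 0.625)
t=6.500: state=(0.148, 0.042)
t=7.000: state=(-0.035, -0.477)
t=7.500: state=(-0.082, 0.307)
t=8.000: state=(0.083, 0.125)
t=8.500: state=(0.000, -0.308)
t=8.740: state=(-0.058, -0.144)
largest grid value and its neighbours: omega(1.330)=3.33391, omega(1.340)=3.33440, omega(1.350)=3.32956
parabola through these three points peaks at t≈1.336 with omega≈3.33485

max omega = 3.335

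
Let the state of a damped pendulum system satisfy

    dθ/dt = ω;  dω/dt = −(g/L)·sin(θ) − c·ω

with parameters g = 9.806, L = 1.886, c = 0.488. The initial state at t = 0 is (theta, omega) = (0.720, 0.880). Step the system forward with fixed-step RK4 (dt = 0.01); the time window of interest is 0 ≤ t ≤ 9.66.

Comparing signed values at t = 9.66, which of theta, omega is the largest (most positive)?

largest component: theta

t=0.000: state=(0.720, 0.880)
step 1 (dt=0.01): k1=(0.880, -3.858), k2=(0.861, -3.866), k3=(0.861, -3.865), k4=(0.841, -3.872); state += dt/6·(k1+2k2+2k3+k4)
t=0.010: state=(0.729, 0.841)
t=0.020: state=(0.737, 0.803)
t=0.030: state=(0.745, 0.764)
continuing one RK4 step at a time; state shown every 50 steps (Δt=0.5):
t=0.500: state=(0.686, -0.929)
t=1.000: state=(-0.000, -1.510)
t=1.500: state=(-0.537, -0.455)
t=2.000: state=(-0.424, 0.811)
t=2.500: state=(0.089, 1.010)
t=3.000: state=(0.400, 0.138)
t=3.500: state=(0.238, -0.683)
t=4.000: state=(-0.131, -0.635)
t=4.500: state=(-0.286, 0.053)
t=5.000: state=(-0.115, 0.538)
t=5.500: state=(0.138, 0.366)
t=6.000: state=(0.193, -0.145)
t=6.500: state=(0.038, -0.397)
t=7.000: state=(-0.123, -0.185)
t=7.500: state=(-0.122, 0.172)
t=8.000: state=(0.004, 0.274)
t=8.500: state=(0.099, 0.071)
t=9.000: state=(0.071, -0.161)
t=9.500: state=(-0.024, -0.177)
t=9.660: state=(-0.049, -0.134)
compare at T: theta=-0.049, omega=-0.134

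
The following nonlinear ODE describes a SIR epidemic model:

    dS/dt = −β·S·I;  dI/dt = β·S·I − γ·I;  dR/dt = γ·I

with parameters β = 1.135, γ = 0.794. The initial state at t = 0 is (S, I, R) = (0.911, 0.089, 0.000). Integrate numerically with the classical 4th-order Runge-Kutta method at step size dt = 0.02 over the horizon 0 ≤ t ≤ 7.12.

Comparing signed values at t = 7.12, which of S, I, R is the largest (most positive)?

t=0.000: state=(0.911, 0.089, 0.000)
step 1 (dt=0.02): k1=(-0.092, 0.021, 0.071), k2=(-0.092, 0.021, 0.071), k3=(-0.092, 0.021, 0.071), k4=(-0.092, 0.021, 0.071); state += dt/6·(k1+2k2+2k3+k4)
t=0.020: state=(0.909, 0.089, 0.001)
t=0.040: state=(0.907, 0.090, 0.003)
t=0.060: state=(0.905, 0.090, 0.004)
continuing one RK4 step at a time; state shown every 25 steps (Δt=0.5):
t=0.500: state=(0.864, 0.099, 0.037)
t=1.000: state=(0.814, 0.107, 0.078)
t=1.500: state=(0.765, 0.113, 0.122)
t=2.000: state=(0.717, 0.115, 0.168)
t=2.500: state=(0.671, 0.115, 0.213)
t=3.000: state=(0.629, 0.112, 0.259)
t=3.500: state=(0.592, 0.106, 0.302)
t=4.000: state=(0.558, 0.099, 0.343)
t=4.500: state=(0.529, 0.091, 0.381)
t=5.000: state=(0.504, 0.082, 0.415)
t=5.500: state=(0.482, 0.073, 0.445)
t=6.000: state=(0.464, 0.064, 0.472)
t=6.500: state=(0.448, 0.056, 0.496)
t=7.000: state=(0.435, 0.048, 0.517)
t=7.120: state=(0.432, 0.046, 0.521)
compare at T: S=0.432, I=0.046, R=0.521

largest component: R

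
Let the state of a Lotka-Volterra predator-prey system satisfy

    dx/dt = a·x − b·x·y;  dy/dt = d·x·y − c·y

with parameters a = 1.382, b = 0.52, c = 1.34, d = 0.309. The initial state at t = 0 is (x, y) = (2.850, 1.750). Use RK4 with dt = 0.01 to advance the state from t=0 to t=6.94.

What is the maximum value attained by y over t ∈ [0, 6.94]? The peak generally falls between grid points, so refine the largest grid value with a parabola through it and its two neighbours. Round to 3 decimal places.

t=0.000: state=(2.850, 1.750)
step 1 (dt=0.01): k1=(1.345, -0.804), k2=(1.354, -0.798), k3=(1.354, -0.798), k4=(1.363, -0.793); state += dt/6·(k1+2k2+2k3+k4)
t=0.010: state=(2.864, 1.742)
t=0.020: state=(2.877, 1.734)
t=0.030: state=(2.891, 1.726)
continuing one RK4 step at a time; state shown every 25 steps (Δt=0.25):
t=0.250: state=(3.244, 1.583)
t=0.500: state=(3.758, 1.483)
t=0.750: state=(4.390, 1.452)
t=1.000: state=(5.124, 1.499)
t=1.250: state=(5.909, 1.642)
t=1.500: state=(6.637, 1.909)
t=1.750: state=(7.131, 2.329)
t=2.000: state=(7.180, 2.906)
t=2.250: state=(6.662, 3.561)
t=2.500: state=(5.702, 4.114)
t=2.750: state=(4.620, 4.383)
t=3.000: state=(3.695, 4.316)
t=3.250: state=(3.035, 3.997)
t=3.500: state=(2.622, 3.553)
t=3.750: state=(2.407, 3.083)
t=4.000: state=(2.344, 2.647)
t=4.250: state=(2.407, 2.273)
t=4.500: state=(2.583, 1.971)
t=4.750: state=(2.869, 1.739)
t=5.000: state=(3.270, 1.575)
t=5.250: state=(3.791, 1.479)
t=5.500: state=(4.429, 1.452)
t=5.750: state=(5.168, 1.504)
t=6.000: state=(5.953, 1.654)
t=6.250: state=(6.673, 1.928)
t=6.500: state=(7.148, 2.358)
t=6.750: state=(7.166, 2.942)
t=6.940: state=(6.798, 3.442)
largest grid value and its neighbours: y(2.810)=4.39644, y(2.820)=4.39671, y(2.830)=4.39645
parabola through these three points peaks at t≈2.820 with y≈4.39671

max y = 4.397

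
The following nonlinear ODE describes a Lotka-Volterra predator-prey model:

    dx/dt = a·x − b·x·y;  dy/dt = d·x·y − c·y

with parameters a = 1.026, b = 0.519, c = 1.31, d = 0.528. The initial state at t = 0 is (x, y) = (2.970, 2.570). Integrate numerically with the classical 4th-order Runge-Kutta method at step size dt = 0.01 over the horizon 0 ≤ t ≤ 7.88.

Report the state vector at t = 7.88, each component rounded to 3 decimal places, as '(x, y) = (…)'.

t=0.000: state=(2.970, 2.570)
step 1 (dt=0.01): k1=(-0.914, 0.663), k2=(-0.918, 0.658), k3=(-0.918, 0.658), k4=(-0.922, 0.653); state += dt/6·(k1+2k2+2k3+k4)
t=0.010: state=(2.961, 2.577)
t=0.020: state=(2.952, 2.583)
t=0.030: state=(2.942, 2.589)
continuing one RK4 step at a time; state shown every 50 steps (Δt=0.5):
t=0.500: state=(2.472, 2.740)
t=1.000: state=(2.058, 2.579)
t=1.500: state=(1.839, 2.231)
t=2.000: state=(1.806, 1.867)
t=2.500: state=(1.932, 1.584)
t=3.000: state=(2.193, 1.414)
t=3.500: state=(2.559, 1.373)
t=4.000: state=(2.962, 1.479)
t=4.500: state=(3.265, 1.755)
t=5.000: state=(3.279, 2.180)
t=5.500: state=(2.940, 2.591)
t=6.000: state=(2.441, 2.739)
t=6.500: state=(2.038, 2.560)
t=7.000: state=(1.831, 2.206)
t=7.500: state=(1.810, 1.846)
t=7.880: state=(1.900, 1.626)

(x, y) = (1.900, 1.626)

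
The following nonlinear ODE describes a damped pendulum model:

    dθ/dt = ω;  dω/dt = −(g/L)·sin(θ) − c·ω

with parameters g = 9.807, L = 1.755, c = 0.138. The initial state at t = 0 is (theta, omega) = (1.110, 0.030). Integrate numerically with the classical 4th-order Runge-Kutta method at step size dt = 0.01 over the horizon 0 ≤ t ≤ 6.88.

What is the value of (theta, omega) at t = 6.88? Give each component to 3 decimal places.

(theta, omega) = (-0.649, -0.392)

t=0.000: state=(1.110, 0.030)
step 1 (dt=0.01): k1=(0.030, -5.009), k2=(0.005, -5.006), k3=(0.005, -5.006), k4=(-0.020, -5.003); state += dt/6·(k1+2k2+2k3+k4)
t=0.010: state=(1.110, -0.020)
t=0.020: state=(1.110, -0.070)
t=0.030: state=(1.109, -0.120)
continuing one RK4 step at a time; state shown every 25 steps (Δt=0.25):
t=0.250: state=(0.965, -1.169)
t=0.500: state=(0.549, -2.083)
t=0.750: state=(-0.024, -2.369)
t=1.000: state=(-0.570, -1.877)
t=1.250: state=(-0.919, -0.866)
t=1.500: state=(-0.990, 0.303)
t=1.750: state=(-0.776, 1.370)
t=2.000: state=(-0.336, 2.058)
t=2.250: state=(0.197, 2.081)
t=2.500: state=(0.648, 1.434)
t=2.750: state=(0.883, 0.415)
t=3.000: state=(0.850, -0.665)
t=3.250: state=(0.566, -1.551)
t=3.500: state=(0.114, -1.962)
t=3.750: state=(-0.360, -1.721)
t=4.000: state=(-0.701, -0.951)
t=4.250: state=(-0.816, 0.047)
t=4.500: state=(-0.682, 0.999)
t=4.750: state=(-0.342, 1.649)
t=5.000: state=(0.097, 1.761)
t=5.250: state=(0.490, 1.293)
t=5.500: state=(0.712, 0.453)
t=5.750: state=(0.709, -0.478)
t=6.000: state=(0.487, -1.250)
t=6.250: state=(0.117, -1.623)
t=6.500: state=(-0.278, -1.451)
t=6.750: state=(-0.570, -0.822)
t=6.880: state=(-0.649, -0.392)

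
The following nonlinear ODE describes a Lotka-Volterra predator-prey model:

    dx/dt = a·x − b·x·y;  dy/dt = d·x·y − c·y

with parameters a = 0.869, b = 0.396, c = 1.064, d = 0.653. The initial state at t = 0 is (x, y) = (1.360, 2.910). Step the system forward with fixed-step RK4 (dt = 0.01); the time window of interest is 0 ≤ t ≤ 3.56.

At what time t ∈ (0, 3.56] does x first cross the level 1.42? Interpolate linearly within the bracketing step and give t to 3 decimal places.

t = 2.444

t=0.000: state=(1.360, 2.910)
step 1 (dt=0.01): k1=(-0.385, -0.512), k2=(-0.383, -0.515), k3=(-0.383, -0.515), k4=(-0.382, -0.518); state += dt/6·(k1+2k2+2k3+k4)
t=0.010: state=(1.356, 2.905)
t=0.020: state=(1.352, 2.900)
t=0.030: state=(1.349, 2.894)
continuing one RK4 step at a time; state shown every 20 steps (Δt=0.2):
t=0.200: state=(1.291, 2.796)
t=0.400: state=(1.237, 2.665)
t=0.600: state=(1.198, 2.525)
t=0.800: state=(1.174, 2.383)
t=1.000: state=(1.163, 2.243)
t=1.200: state=(1.165, 2.111)
t=1.400: state=(1.178, 1.988)
t=1.600: state=(1.203, 1.877)
t=1.800: state=(1.238, 1.779)
t=2.000: state=(1.284, 1.695)
t=2.200: state=(1.340, 1.626)
t=2.400: state=(1.405, 1.573)
t=2.440: state=(1.419, 1.564)
next step: t=2.450: state=(1.422, 1.561) — x has crossed 1.42
linear interpolation between t=2.440 (1.41852) and t=2.450 (1.42208) → t≈2.444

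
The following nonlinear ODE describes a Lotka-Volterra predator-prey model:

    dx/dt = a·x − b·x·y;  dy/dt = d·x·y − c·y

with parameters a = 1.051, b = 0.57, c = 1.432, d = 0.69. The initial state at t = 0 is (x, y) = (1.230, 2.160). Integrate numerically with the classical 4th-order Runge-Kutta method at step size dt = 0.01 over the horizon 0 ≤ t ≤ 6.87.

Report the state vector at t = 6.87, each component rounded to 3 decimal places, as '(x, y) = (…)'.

(x, y) = (1.815, 0.989)

t=0.000: state=(1.230, 2.160)
step 1 (dt=0.01): k1=(-0.222, -1.260), k2=(-0.217, -1.258), k3=(-0.217, -1.258), k4=(-0.212, -1.256); state += dt/6·(k1+2k2+2k3+k4)
t=0.010: state=(1.228, 2.147)
t=0.020: state=(1.226, 2.135)
t=0.030: state=(1.224, 2.122)
continuing one RK4 step at a time; state shown every 25 steps (Δt=0.25):
t=0.250: state=(1.202, 1.861)
t=0.500: state=(1.222, 1.602)
t=0.750: state=(1.284, 1.390)
t=1.000: state=(1.388, 1.222)
t=1.250: state=(1.530, 1.099)
t=1.500: state=(1.713, 1.015)
t=1.750: state=(1.934, 0.971)
t=2.000: state=(2.192, 0.969)
t=2.250: state=(2.476, 1.013)
t=2.500: state=(2.770, 1.113)
t=2.750: state=(3.039, 1.285)
t=3.000: state=(3.234, 1.546)
t=3.250: state=(3.293, 1.902)
t=3.500: state=(3.170, 2.329)
t=3.750: state=(2.869, 2.747)
t=4.000: state=(2.465, 3.044)
t=4.250: state=(2.058, 3.142)
t=4.500: state=(1.720, 3.038)
t=4.750: state=(1.474, 2.794)
t=5.000: state=(1.316, 2.481)
t=5.250: state=(1.230, 2.159)
t=5.500: state=(1.202, 1.860)
t=5.750: state=(1.222, 1.601)
t=6.000: state=(1.285, 1.389)
t=6.250: state=(1.388, 1.222)
t=6.500: state=(1.531, 1.098)
t=6.750: state=(1.713, 1.015)
t=6.870: state=(1.815, 0.989)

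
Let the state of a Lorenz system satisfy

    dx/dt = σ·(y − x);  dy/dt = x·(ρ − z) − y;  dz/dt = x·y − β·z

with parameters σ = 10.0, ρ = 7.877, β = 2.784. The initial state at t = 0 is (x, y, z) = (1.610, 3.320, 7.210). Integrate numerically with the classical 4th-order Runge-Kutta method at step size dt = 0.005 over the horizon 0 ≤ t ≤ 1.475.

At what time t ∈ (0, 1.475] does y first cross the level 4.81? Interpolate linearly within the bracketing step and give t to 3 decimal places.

t = 0.445

t=0.000: state=(1.610, 3.320, 7.210)
step 1 (dt=0.005): k1=(17.100, -2.246, -14.727), k2=(16.616, -2.151, -14.492), k3=(16.631, -2.153, -14.498), k4=(16.161, -2.057, -14.268); state += dt/6·(k1+2k2+2k3+k4)
t=0.005: state=(1.693, 3.309, 7.138)
t=0.010: state=(1.772, 3.299, 7.067)
t=0.015: state=(1.846, 3.291, 6.999)
continuing one RK4 step at a time; state shown every 10 steps (Δt=0.05):
t=0.050: state=(2.266, 3.256, 6.575)
t=0.100: state=(2.659, 3.286, 6.099)
t=0.150: state=(2.927, 3.395, 5.743)
t=0.200: state=(3.145, 3.566, 5.490)
t=0.250: state=(3.356, 3.784, 5.335)
t=0.300: state=(3.577, 4.036, 5.275)
t=0.350: state=(3.815, 4.306, 5.310)
t=0.400: state=(4.066, 4.578, 5.438)
t=0.445: state=(4.297, 4.809, 5.630)
next step: t=0.450: state=(4.323, 4.833, 5.655) — y has crossed 4.81
linear interpolation between t=0.445 (4.80891) and t=0.450 (4.83297) → t≈0.445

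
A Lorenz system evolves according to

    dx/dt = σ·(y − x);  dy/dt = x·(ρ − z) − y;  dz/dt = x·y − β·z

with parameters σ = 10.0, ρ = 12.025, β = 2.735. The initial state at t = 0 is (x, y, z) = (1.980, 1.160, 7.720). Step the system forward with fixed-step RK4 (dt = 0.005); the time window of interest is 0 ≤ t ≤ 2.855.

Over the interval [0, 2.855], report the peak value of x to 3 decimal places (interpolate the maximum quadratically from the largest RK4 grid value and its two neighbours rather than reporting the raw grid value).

max x = 8.520

t=0.000: state=(1.980, 1.160, 7.720)
step 1 (dt=0.005): k1=(-8.200, 7.364, -18.817), k2=(-7.811, 7.349, -18.676), k3=(-7.821, 7.353, -18.676), k4=(-7.441, 7.340, -18.536); state += dt/6·(k1+2k2+2k3+k4)
t=0.005: state=(1.941, 1.197, 7.627)
t=0.010: state=(1.906, 1.233, 7.535)
t=0.015: state=(1.874, 1.270, 7.444)
continuing one RK4 step at a time; state shown every 20 steps (Δt=0.1):
t=0.100: state=(1.736, 1.919, 6.111)
t=0.200: state=(2.203, 2.933, 5.061)
t=0.300: state=(3.201, 4.483, 4.726)
t=0.400: state=(4.792, 6.683, 5.567)
t=0.500: state=(6.845, 8.905, 8.316)
t=0.600: state=(8.399, 9.142, 12.645)
t=0.700: state=(7.973, 6.441, 15.408)
t=0.800: state=(5.899, 3.646, 14.717)
t=0.900: state=(3.987, 2.534, 12.452)
t=1.000: state=(3.026, 2.518, 10.207)
t=1.100: state=(2.874, 3.035, 8.461)
t=1.200: state=(3.295, 3.961, 7.369)
t=1.300: state=(4.190, 5.304, 7.124)
t=1.400: state=(5.473, 6.876, 8.026)
t=1.500: state=(6.812, 7.953, 10.196)
t=1.600: state=(7.466, 7.520, 12.747)
t=1.700: state=(6.889, 5.777, 13.936)
t=1.800: state=(5.568, 4.212, 13.277)
t=1.900: state=(4.426, 3.562, 11.744)
t=2.000: state=(3.879, 3.639, 10.204)
t=2.100: state=(3.909, 4.187, 9.075)
t=2.200: state=(4.396, 5.071, 8.578)
t=2.300: state=(5.207, 6.118, 8.891)
t=2.400: state=(6.110, 6.936, 10.046)
t=2.500: state=(6.703, 6.991, 11.628)
t=2.600: state=(6.617, 6.171, 12.737)
t=2.700: state=(5.930, 5.092, 12.774)
t=2.800: state=(5.117, 4.399, 11.973)
t=2.855: state=(4.774, 4.254, 11.387)
largest grid value and its neighbours: x(0.625)=8.51418, x(0.630)=8.51947, x(0.635)=8.51869
parabola through these three points peaks at t≈0.632 with x≈8.51989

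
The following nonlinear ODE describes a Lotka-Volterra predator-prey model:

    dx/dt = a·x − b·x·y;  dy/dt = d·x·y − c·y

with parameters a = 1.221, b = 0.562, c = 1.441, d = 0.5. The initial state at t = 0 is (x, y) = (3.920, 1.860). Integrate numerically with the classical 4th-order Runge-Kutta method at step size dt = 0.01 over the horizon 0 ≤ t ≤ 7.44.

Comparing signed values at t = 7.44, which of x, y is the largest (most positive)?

largest component: y

t=0.000: state=(3.920, 1.860)
step 1 (dt=0.01): k1=(0.689, 0.965), k2=(0.679, 0.971), k3=(0.679, 0.971), k4=(0.668, 0.977); state += dt/6·(k1+2k2+2k3+k4)
t=0.010: state=(3.927, 1.870)
t=0.020: state=(3.933, 1.880)
t=0.030: state=(3.940, 1.889)
continuing one RK4 step at a time; state shown every 25 steps (Δt=0.25):
t=0.250: state=(4.021, 2.134)
t=0.500: state=(3.953, 2.455)
t=0.750: state=(3.715, 2.770)
t=1.000: state=(3.355, 3.008)
t=1.250: state=(2.956, 3.112)
t=1.500: state=(2.594, 3.069)
t=1.750: state=(2.311, 2.906)
t=2.000: state=(2.118, 2.671)
t=2.250: state=(2.011, 2.409)
t=2.500: state=(1.981, 2.155)
t=2.750: state=(2.019, 1.929)
t=3.000: state=(2.118, 1.741)
t=3.250: state=(2.274, 1.597)
t=3.500: state=(2.484, 1.499)
t=3.750: state=(2.742, 1.449)
t=4.000: state=(3.037, 1.450)
t=4.250: state=(3.350, 1.507)
t=4.500: state=(3.650, 1.629)
t=4.750: state=(3.890, 1.822)
t=5.000: state=(4.015, 2.086)
t=5.250: state=(3.977, 2.402)
t=5.500: state=(3.764, 2.722)
t=5.750: state=(3.418, 2.977)
t=6.000: state=(3.020, 3.106)
t=6.250: state=(2.648, 3.085)
t=6.500: state=(2.351, 2.939)
t=6.750: state=(2.143, 2.712)
t=7.000: state=(2.023, 2.452)
t=7.250: state=(1.981, 2.195)
t=7.440: state=(1.996, 2.016)
compare at T: x=1.996, y=2.016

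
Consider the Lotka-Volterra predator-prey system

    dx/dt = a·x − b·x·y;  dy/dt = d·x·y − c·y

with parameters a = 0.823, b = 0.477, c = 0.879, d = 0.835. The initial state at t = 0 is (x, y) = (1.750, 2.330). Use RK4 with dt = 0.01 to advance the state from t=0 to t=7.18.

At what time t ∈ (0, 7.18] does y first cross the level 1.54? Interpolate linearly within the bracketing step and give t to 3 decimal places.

t = 3.089

t=0.000: state=(1.750, 2.330)
step 1 (dt=0.01): k1=(-0.505, 1.357), k2=(-0.510, 1.356), k3=(-0.510, 1.356), k4=(-0.515, 1.355); state += dt/6·(k1+2k2+2k3+k4)
t=0.010: state=(1.745, 2.344)
t=0.020: state=(1.740, 2.357)
t=0.030: state=(1.734, 2.371)
continuing one RK4 step at a time; state shown every 25 steps (Δt=0.25):
t=0.250: state=(1.596, 2.655)
t=0.500: state=(1.406, 2.916)
t=0.750: state=(1.207, 3.074)
t=1.000: state=(1.024, 3.113)
t=1.250: state=(0.870, 3.044)
t=1.500: state=(0.750, 2.892)
t=1.750: state=(0.660, 2.688)
t=2.000: state=(0.597, 2.459)
t=2.250: state=(0.554, 2.226)
t=2.500: state=(0.529, 2.000)
t=2.750: state=(0.519, 1.791)
t=3.000: state=(0.521, 1.602)
t=3.080: state=(0.524, 1.546)
next step: t=3.090: state=(0.524, 1.539) — y has crossed 1.54
linear interpolation between t=3.080 (1.54603) and t=3.090 (1.53923) → t≈3.089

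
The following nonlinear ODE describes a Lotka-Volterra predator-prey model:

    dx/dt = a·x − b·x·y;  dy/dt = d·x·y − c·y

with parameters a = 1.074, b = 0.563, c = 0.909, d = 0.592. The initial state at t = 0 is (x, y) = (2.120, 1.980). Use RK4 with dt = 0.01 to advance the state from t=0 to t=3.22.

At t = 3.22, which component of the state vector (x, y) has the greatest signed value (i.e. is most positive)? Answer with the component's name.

t=0.000: state=(2.120, 1.980)
step 1 (dt=0.01): k1=(-0.086, 0.685), k2=(-0.090, 0.686), k3=(-0.090, 0.686), k4=(-0.095, 0.686); state += dt/6·(k1+2k2+2k3+k4)
t=0.010: state=(2.119, 1.987)
t=0.020: state=(2.118, 1.994)
t=0.030: state=(2.117, 2.001)
continuing one RK4 step at a time; state shown every 20 steps (Δt=0.2):
t=0.200: state=(2.087, 2.118)
t=0.400: state=(2.022, 2.253)
t=0.600: state=(1.931, 2.375)
t=0.800: state=(1.822, 2.473)
t=1.000: state=(1.702, 2.540)
t=1.200: state=(1.582, 2.572)
t=1.400: state=(1.468, 2.569)
t=1.600: state=(1.365, 2.533)
t=1.800: state=(1.276, 2.469)
t=2.000: state=(1.204, 2.383)
t=2.200: state=(1.147, 2.284)
t=2.400: state=(1.106, 2.175)
t=2.600: state=(1.080, 2.064)
t=2.800: state=(1.068, 1.954)
t=3.000: state=(1.069, 1.849)
t=3.200: state=(1.082, 1.751)
t=3.220: state=(1.084, 1.741)
compare at T: x=1.084, y=1.741

largest component: y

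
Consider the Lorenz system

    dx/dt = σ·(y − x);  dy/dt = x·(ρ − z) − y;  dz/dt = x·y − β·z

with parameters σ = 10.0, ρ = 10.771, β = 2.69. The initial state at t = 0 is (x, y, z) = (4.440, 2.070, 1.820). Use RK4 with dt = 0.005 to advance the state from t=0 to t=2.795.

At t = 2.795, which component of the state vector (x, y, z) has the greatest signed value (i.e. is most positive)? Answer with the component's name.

largest component: z

t=0.000: state=(4.440, 2.070, 1.820)
step 1 (dt=0.005): k1=(-23.700, 37.672, 4.295), k2=(-22.166, 37.001, 4.556), k3=(-22.221, 37.034, 4.555), k4=(-20.737, 36.394, 4.805); state += dt/6·(k1+2k2+2k3+k4)
t=0.005: state=(4.329, 2.255, 1.843)
t=0.010: state=(4.232, 2.434, 1.868)
t=0.015: state=(4.149, 2.608, 1.895)
continuing one RK4 step at a time; state shown every 20 steps (Δt=0.1):
t=0.100: state=(4.116, 5.142, 2.699)
t=0.200: state=(5.794, 7.914, 4.936)
t=0.300: state=(7.871, 9.580, 9.241)
t=0.400: state=(8.528, 7.917, 13.704)
t=0.500: state=(6.823, 4.381, 14.649)
t=0.600: state=(4.417, 2.321, 12.752)
t=0.700: state=(2.854, 1.818, 10.357)
t=0.800: state=(2.240, 1.986, 8.319)
t=0.900: state=(2.248, 2.484, 6.786)
t=1.000: state=(2.680, 3.302, 5.805)
t=1.100: state=(3.493, 4.501, 5.492)
t=1.200: state=(4.681, 6.026, 6.102)
t=1.300: state=(6.071, 7.409, 7.899)
t=1.400: state=(7.097, 7.668, 10.530)
t=1.500: state=(7.032, 6.333, 12.496)
t=1.600: state=(5.908, 4.527, 12.621)
t=1.700: state=(4.586, 3.436, 11.423)
t=1.800: state=(3.720, 3.149, 9.888)
t=1.900: state=(3.423, 3.380, 8.554)
t=2.000: state=(3.593, 3.958, 7.652)
t=2.100: state=(4.123, 4.801, 7.327)
t=2.200: state=(4.906, 5.763, 7.705)
t=2.300: state=(5.746, 6.510, 8.798)
t=2.400: state=(6.304, 6.598, 10.253)
t=2.500: state=(6.270, 5.914, 11.333)
t=2.600: state=(5.682, 4.936, 11.502)
t=2.700: state=(4.927, 4.227, 10.891)
t=2.795: state=(4.388, 3.974, 10.010)
compare at T: x=4.388, y=3.974, z=10.010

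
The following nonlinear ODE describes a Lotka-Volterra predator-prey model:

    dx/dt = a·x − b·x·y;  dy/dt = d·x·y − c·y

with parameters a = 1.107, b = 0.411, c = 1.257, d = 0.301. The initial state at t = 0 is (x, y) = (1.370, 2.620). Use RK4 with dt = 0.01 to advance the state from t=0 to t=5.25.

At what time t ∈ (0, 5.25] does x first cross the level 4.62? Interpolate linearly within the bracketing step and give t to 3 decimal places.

t=0.000: state=(1.370, 2.620)
step 1 (dt=0.01): k1=(0.041, -2.213), k2=(0.048, -2.203), k3=(0.048, -2.203), k4=(0.054, -2.194); state += dt/6·(k1+2k2+2k3+k4)
t=0.010: state=(1.370, 2.598)
t=0.020: state=(1.371, 2.576)
t=0.030: state=(1.372, 2.554)
continuing one RK4 step at a time; state shown every 20 steps (Δt=0.2):
t=0.200: state=(1.402, 2.214)
t=0.400: state=(1.479, 1.878)
t=0.600: state=(1.601, 1.602)
t=0.800: state=(1.768, 1.378)
t=1.000: state=(1.985, 1.200)
t=1.200: state=(2.257, 1.060)
t=1.400: state=(2.594, 0.954)
t=1.600: state=(3.002, 0.877)
t=1.800: state=(3.493, 0.829)
t=2.000: state=(4.076, 0.810)
t=2.160: state=(4.613, 0.816)
next step: t=2.170: state=(4.649, 0.817) — x has crossed 4.62
linear interpolation between t=2.160 (4.61291) and t=2.170 (4.64863) → t≈2.162

t = 2.162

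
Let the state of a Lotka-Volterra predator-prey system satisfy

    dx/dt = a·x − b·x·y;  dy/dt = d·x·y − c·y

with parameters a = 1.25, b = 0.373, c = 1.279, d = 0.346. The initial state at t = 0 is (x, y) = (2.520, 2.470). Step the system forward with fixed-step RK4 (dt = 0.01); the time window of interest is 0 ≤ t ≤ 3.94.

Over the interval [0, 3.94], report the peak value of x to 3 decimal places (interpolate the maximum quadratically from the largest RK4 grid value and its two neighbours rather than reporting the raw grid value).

max x = 5.670

t=0.000: state=(2.520, 2.470)
step 1 (dt=0.01): k1=(0.828, -1.005), k2=(0.834, -1.000), k3=(0.834, -1.000), k4=(0.840, -0.994); state += dt/6·(k1+2k2+2k3+k4)
t=0.010: state=(2.528, 2.460)
t=0.020: state=(2.537, 2.450)
t=0.030: state=(2.545, 2.440)
continuing one RK4 step at a time; state shown every 20 steps (Δt=0.2):
t=0.200: state=(2.710, 2.291)
t=0.400: state=(2.948, 2.157)
t=0.600: state=(3.235, 2.068)
t=0.800: state=(3.566, 2.026)
t=1.000: state=(3.937, 2.033)
t=1.200: state=(4.336, 2.096)
t=1.400: state=(4.741, 2.222)
t=1.600: state=(5.122, 2.420)
t=1.800: state=(5.436, 2.702)
t=2.000: state=(5.631, 3.071)
t=2.200: state=(5.657, 3.518)
t=2.400: state=(5.487, 4.010)
t=2.600: state=(5.130, 4.487)
t=2.800: state=(4.642, 4.875)
t=3.000: state=(4.103, 5.108)
t=3.200: state=(3.588, 5.159)
t=3.400: state=(3.146, 5.040)
t=3.600: state=(2.798, 4.791)
t=3.800: state=(2.543, 4.460)
t=3.940: state=(2.416, 4.204)
largest grid value and its neighbours: x(2.120)=5.66954, x(2.130)=5.66973, x(2.140)=5.66943
parabola through these three points peaks at t≈2.129 with x≈5.66973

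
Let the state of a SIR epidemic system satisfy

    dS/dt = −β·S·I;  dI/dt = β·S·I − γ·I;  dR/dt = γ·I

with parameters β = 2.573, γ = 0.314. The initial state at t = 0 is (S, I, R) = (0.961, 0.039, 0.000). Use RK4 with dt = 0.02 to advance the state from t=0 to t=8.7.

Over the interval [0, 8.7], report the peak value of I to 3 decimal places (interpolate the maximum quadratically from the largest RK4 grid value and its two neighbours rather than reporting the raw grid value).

max I = 0.626

t=0.000: state=(0.961, 0.039, 0.000)
step 1 (dt=0.02): k1=(-0.096, 0.084, 0.012), k2=(-0.098, 0.086, 0.013), k3=(-0.098, 0.086, 0.013), k4=(-0.100, 0.088, 0.013); state += dt/6·(k1+2k2+2k3+k4)
t=0.020: state=(0.959, 0.041, 0.000)
t=0.040: state=(0.957, 0.043, 0.001)
t=0.060: state=(0.955, 0.044, 0.001)
continuing one RK4 step at a time; state shown every 25 steps (Δt=0.5):
t=0.500: state=(0.879, 0.110, 0.011)
t=1.000: state=(0.699, 0.262, 0.039)
t=1.500: state=(0.437, 0.467, 0.096)
t=2.000: state=(0.217, 0.601, 0.182)
t=2.500: state=(0.098, 0.623, 0.279)
t=3.000: state=(0.045, 0.581, 0.374)
t=3.500: state=(0.022, 0.518, 0.460)
t=4.000: state=(0.012, 0.452, 0.536)
t=4.500: state=(0.007, 0.391, 0.602)
t=5.000: state=(0.004, 0.336, 0.659)
t=5.500: state=(0.003, 0.289, 0.708)
t=6.000: state=(0.002, 0.248, 0.750)
t=6.500: state=(0.002, 0.212, 0.786)
t=7.000: state=(0.001, 0.182, 0.817)
t=7.500: state=(0.001, 0.155, 0.844)
t=8.000: state=(0.001, 0.133, 0.866)
t=8.500: state=(0.001, 0.114, 0.886)
t=8.700: state=(0.001, 0.107, 0.892)
largest grid value and its neighbours: I(2.340)=0.62604, I(2.360)=0.62612, I(2.380)=0.62607
parabola through these three points peaks at t≈2.362 with I≈0.62612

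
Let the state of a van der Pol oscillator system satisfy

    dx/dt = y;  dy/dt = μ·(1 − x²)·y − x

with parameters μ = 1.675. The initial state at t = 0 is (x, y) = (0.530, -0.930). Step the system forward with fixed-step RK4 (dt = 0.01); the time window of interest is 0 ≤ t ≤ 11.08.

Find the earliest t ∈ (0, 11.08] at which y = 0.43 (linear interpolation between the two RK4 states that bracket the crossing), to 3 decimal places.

t=0.000: state=(0.530, -0.930)
step 1 (dt=0.01): k1=(-0.930, -1.650), k2=(-0.938, -1.663), k3=(-0.938, -1.663), k4=(-0.947, -1.676); state += dt/6·(k1+2k2+2k3+k4)
t=0.010: state=(0.521, -0.947)
t=0.020: state=(0.511, -0.964)
t=0.030: state=(0.501, -0.981)
continuing one RK4 step at a time; state shown every 50 steps (Δt=0.5):
t=0.500: state=(-0.212, -2.190)
t=1.000: state=(-1.490, -2.065)
t=1.500: state=(-1.885, 0.055)
t=2.000: state=(-1.741, 0.418)
t=2.030: state=(-1.728, 0.427)
next step: t=2.040: state=(-1.724, 0.430) — y has crossed 0.43
linear interpolation between t=2.030 (0.42725) and t=2.040 (0.43029) → t≈2.039

t = 2.039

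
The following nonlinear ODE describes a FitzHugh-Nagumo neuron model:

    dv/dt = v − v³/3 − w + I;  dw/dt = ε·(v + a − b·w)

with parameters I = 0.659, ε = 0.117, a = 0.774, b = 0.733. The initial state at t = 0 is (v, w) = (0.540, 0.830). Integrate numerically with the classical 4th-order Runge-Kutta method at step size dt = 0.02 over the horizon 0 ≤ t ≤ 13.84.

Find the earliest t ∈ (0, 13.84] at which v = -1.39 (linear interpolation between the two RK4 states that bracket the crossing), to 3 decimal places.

t = 9.257

t=0.000: state=(0.540, 0.830)
step 1 (dt=0.02): k1=(0.317, 0.083), k2=(0.318, 0.083), k3=(0.318, 0.083), k4=(0.319, 0.083); state += dt/6·(k1+2k2+2k3+k4)
t=0.020: state=(0.546, 0.832)
t=0.040: state=(0.553, 0.833)
t=0.060: state=(0.559, 0.835)
continuing one RK4 step at a time; state shown every 25 steps (Δt=0.5):
t=0.500: state=(0.714, 0.875)
t=1.000: state=(0.908, 0.929)
t=1.500: state=(1.090, 0.992)
t=2.000: state=(1.225, 1.061)
t=2.500: state=(1.300, 1.134)
t=3.000: state=(1.323, 1.206)
t=3.500: state=(1.309, 1.275)
t=4.000: state=(1.271, 1.340)
t=4.500: state=(1.217, 1.399)
t=5.000: state=(1.148, 1.452)
t=5.500: state=(1.066, 1.499)
t=6.000: state=(0.969, 1.539)
t=6.500: state=(0.849, 1.571)
t=7.000: state=(0.697, 1.594)
t=7.500: state=(0.489, 1.605)
t=8.000: state=(0.180, 1.602)
t=8.500: state=(-0.308, 1.576)
t=9.000: state=(-1.019, 1.517)
t=9.240: state=(-1.367, 1.475)
next step: t=9.260: state=(-1.394, 1.471) — v has crossed -1.39
linear interpolation between t=9.240 (-1.36724) and t=9.260 (-1.39358) → t≈9.257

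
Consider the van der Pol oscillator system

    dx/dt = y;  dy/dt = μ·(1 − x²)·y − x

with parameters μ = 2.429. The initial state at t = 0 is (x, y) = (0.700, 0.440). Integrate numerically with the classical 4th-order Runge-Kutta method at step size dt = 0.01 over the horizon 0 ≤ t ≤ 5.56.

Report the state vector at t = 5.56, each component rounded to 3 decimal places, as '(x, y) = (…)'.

t=0.000: state=(0.700, 0.440)
step 1 (dt=0.01): k1=(0.440, -0.155), k2=(0.439, -0.161), k3=(0.439, -0.161), k4=(0.438, -0.168); state += dt/6·(k1+2k2+2k3+k4)
t=0.010: state=(0.704, 0.438)
t=0.020: state=(0.709, 0.437)
t=0.030: state=(0.713, 0.435)
continuing one RK4 step at a time; state shown every 20 steps (Δt=0.2):
t=0.200: state=(0.783, 0.382)
t=0.400: state=(0.849, 0.272)
t=0.600: state=(0.889, 0.122)
t=0.800: state=(0.896, -0.054)
t=1.000: state=(0.867, -0.247)
t=1.200: state=(0.796, -0.467)
t=1.400: state=(0.676, -0.749)
t=1.600: state=(0.487, -1.168)
t=1.800: state=(0.190, -1.873)
t=2.000: state=(-0.292, -3.011)
t=2.200: state=(-0.999, -3.815)
t=2.400: state=(-1.648, -2.306)
t=2.600: state=(-1.912, -0.548)
t=2.800: state=(-1.947, 0.070)
t=3.000: state=(-1.913, 0.233)
t=3.200: state=(-1.861, 0.284)
t=3.400: state=(-1.801, 0.310)
t=3.600: state=(-1.737, 0.332)
t=3.800: state=(-1.668, 0.356)
t=4.000: state=(-1.594, 0.384)
t=4.200: state=(-1.514, 0.419)
t=4.400: state=(-1.426, 0.465)
t=4.600: state=(-1.327, 0.525)
t=4.800: state=(-1.214, 0.611)
t=5.000: state=(-1.080, 0.737)
t=5.200: state=(-0.914, 0.939)
t=5.400: state=(-0.695, 1.286)
t=5.560: state=(-0.454, 1.768)

(x, y) = (-0.454, 1.768)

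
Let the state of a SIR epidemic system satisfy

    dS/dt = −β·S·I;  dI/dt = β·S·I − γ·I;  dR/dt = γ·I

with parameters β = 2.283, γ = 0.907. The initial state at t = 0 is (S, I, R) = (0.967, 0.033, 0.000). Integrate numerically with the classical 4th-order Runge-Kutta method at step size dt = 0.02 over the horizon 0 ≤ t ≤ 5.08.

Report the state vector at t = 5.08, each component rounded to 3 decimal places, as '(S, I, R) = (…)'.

(S, I, R) = (0.145, 0.101, 0.754)

t=0.000: state=(0.967, 0.033, 0.000)
step 1 (dt=0.02): k1=(-0.073, 0.043, 0.030), k2=(-0.074, 0.043, 0.030), k3=(-0.074, 0.043, 0.030), k4=(-0.075, 0.044, 0.031); state += dt/6·(k1+2k2+2k3+k4)
t=0.020: state=(0.966, 0.034, 0.001)
t=0.040: state=(0.964, 0.035, 0.001)
t=0.060: state=(0.962, 0.036, 0.002)
continuing one RK4 step at a time; state shown every 10 steps (Δt=0.2):
t=0.200: state=(0.951, 0.043, 0.007)
t=0.400: state=(0.930, 0.055, 0.016)
t=0.600: state=(0.904, 0.069, 0.027)
t=0.800: state=(0.872, 0.087, 0.041)
t=1.000: state=(0.835, 0.107, 0.058)
t=1.200: state=(0.791, 0.129, 0.080)
t=1.400: state=(0.742, 0.153, 0.105)
t=1.600: state=(0.688, 0.177, 0.135)
t=1.800: state=(0.631, 0.199, 0.169)
t=2.000: state=(0.574, 0.219, 0.207)
t=2.200: state=(0.517, 0.234, 0.249)
t=2.400: state=(0.464, 0.244, 0.292)
t=2.600: state=(0.414, 0.249, 0.337)
t=2.800: state=(0.370, 0.248, 0.382)
t=3.000: state=(0.330, 0.243, 0.427)
t=3.200: state=(0.296, 0.234, 0.470)
t=3.400: state=(0.267, 0.222, 0.511)
t=3.600: state=(0.242, 0.208, 0.550)
t=3.800: state=(0.221, 0.192, 0.587)
t=4.000: state=(0.203, 0.177, 0.620)
t=4.200: state=(0.188, 0.161, 0.651)
t=4.400: state=(0.175, 0.146, 0.679)
t=4.600: state=(0.164, 0.132, 0.704)
t=4.800: state=(0.155, 0.118, 0.727)
t=5.000: state=(0.148, 0.106, 0.747)
t=5.080: state=(0.145, 0.101, 0.754)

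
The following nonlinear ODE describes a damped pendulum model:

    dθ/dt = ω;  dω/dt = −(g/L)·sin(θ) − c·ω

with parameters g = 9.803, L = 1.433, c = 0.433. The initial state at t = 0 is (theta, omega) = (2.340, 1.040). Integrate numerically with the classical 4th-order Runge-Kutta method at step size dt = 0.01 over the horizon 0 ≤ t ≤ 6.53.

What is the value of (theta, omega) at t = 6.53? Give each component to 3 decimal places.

(theta, omega) = (-0.091, -1.354)

t=0.000: state=(2.340, 1.040)
step 1 (dt=0.01): k1=(1.040, -5.365), k2=(1.013, -5.329), k3=(1.013, -5.330), k4=(0.987, -5.294); state += dt/6·(k1+2k2+2k3+k4)
t=0.010: state=(2.350, 0.987)
t=0.020: state=(2.360, 0.934)
t=0.030: state=(2.369, 0.882)
continuing one RK4 step at a time; state shown every 25 steps (Δt=0.25):
t=0.250: state=(2.447, -0.138)
t=0.500: state=(2.277, -1.237)
t=0.750: state=(1.812, -2.522)
t=1.000: state=(1.012, -3.826)
t=1.250: state=(-0.020, -4.168)
t=1.500: state=(-0.938, -2.973)
t=1.750: state=(-1.456, -1.152)
t=2.000: state=(-1.523, 0.585)
t=2.250: state=(-1.180, 2.109)
t=2.500: state=(-0.512, 3.098)
t=2.750: state=(0.272, 2.953)
t=3.000: state=(0.874, 1.743)
t=3.250: state=(1.115, 0.179)
t=3.500: state=(0.974, -1.263)
t=3.750: state=(0.522, -2.245)
t=4.000: state=(-0.076, -2.364)
t=4.250: state=(-0.583, -1.571)
t=4.500: state=(-0.824, -0.330)
t=4.750: state=(-0.750, 0.880)
t=5.000: state=(-0.416, 1.697)
t=5.250: state=(0.040, 1.822)
t=5.500: state=(0.434, 1.232)
t=5.750: state=(0.624, 0.259)
t=6.000: state=(0.564, -0.701)
t=6.250: state=(0.302, -1.323)
t=6.500: state=(-0.050, -1.386)
t=6.530: state=(-0.091, -1.354)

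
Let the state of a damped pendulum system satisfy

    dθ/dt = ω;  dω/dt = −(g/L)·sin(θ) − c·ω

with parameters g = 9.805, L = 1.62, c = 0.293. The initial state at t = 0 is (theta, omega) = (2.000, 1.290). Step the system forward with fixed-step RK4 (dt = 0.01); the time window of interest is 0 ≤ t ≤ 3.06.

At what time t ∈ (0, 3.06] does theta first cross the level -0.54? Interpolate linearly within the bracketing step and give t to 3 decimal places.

t=0.000: state=(2.000, 1.290)
step 1 (dt=0.01): k1=(1.290, -5.881), k2=(1.261, -5.856), k3=(1.261, -5.857), k4=(1.231, -5.832); state += dt/6·(k1+2k2+2k3+k4)
t=0.010: state=(2.013, 1.231)
t=0.020: state=(2.025, 1.173)
t=0.030: state=(2.036, 1.116)
continuing one RK4 step at a time; state shown every 10 steps (Δt=0.1):
t=0.100: state=(2.100, 0.725)
t=0.200: state=(2.146, 0.198)
t=0.300: state=(2.141, -0.308)
t=0.400: state=(2.085, -0.809)
t=0.500: state=(1.979, -1.318)
t=0.600: state=(1.821, -1.843)
t=0.700: state=(1.610, -2.379)
t=0.800: state=(1.345, -2.902)
t=0.900: state=(1.031, -3.370)
t=1.000: state=(0.675, -3.721)
t=1.100: state=(0.293, -3.890)
t=1.200: state=(-0.095, -3.835)
t=1.300: state=(-0.467, -3.558)
t=1.320: state=(-0.537, -3.479)
next step: t=1.330: state=(-0.572, -3.437) — theta has crossed -0.54
linear interpolation between t=1.320 (-0.53693) and t=1.330 (-0.57151) → t≈1.321

t = 1.321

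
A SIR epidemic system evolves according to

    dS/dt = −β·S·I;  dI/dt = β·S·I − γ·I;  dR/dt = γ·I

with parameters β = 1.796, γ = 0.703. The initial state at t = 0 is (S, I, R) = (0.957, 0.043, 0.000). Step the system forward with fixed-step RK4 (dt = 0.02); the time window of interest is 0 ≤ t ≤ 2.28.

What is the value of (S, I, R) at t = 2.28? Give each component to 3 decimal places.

(S, I, R) = (0.570, 0.227, 0.203)

t=0.000: state=(0.957, 0.043, 0.000)
step 1 (dt=0.02): k1=(-0.074, 0.044, 0.030), k2=(-0.075, 0.044, 0.031), k3=(-0.075, 0.044, 0.031), k4=(-0.075, 0.044, 0.031); state += dt/6·(k1+2k2+2k3+k4)
t=0.020: state=(0.956, 0.044, 0.001)
t=0.040: state=(0.954, 0.045, 0.001)
t=0.060: state=(0.952, 0.046, 0.002)
continuing one RK4 step at a time; state shown every 5 steps (Δt=0.1):
t=0.100: state=(0.949, 0.048, 0.003)
t=0.200: state=(0.941, 0.053, 0.007)
t=0.300: state=(0.931, 0.058, 0.011)
t=0.400: state=(0.921, 0.064, 0.015)
t=0.500: state=(0.910, 0.070, 0.020)
t=0.600: state=(0.898, 0.077, 0.025)
t=0.700: state=(0.886, 0.084, 0.030)
t=0.800: state=(0.872, 0.092, 0.037)
t=0.900: state=(0.857, 0.100, 0.043)
t=1.000: state=(0.841, 0.108, 0.051)
t=1.100: state=(0.824, 0.117, 0.059)
t=1.200: state=(0.806, 0.127, 0.067)
t=1.300: state=(0.787, 0.136, 0.076)
t=1.400: state=(0.768, 0.146, 0.086)
t=1.500: state=(0.747, 0.156, 0.097)
t=1.600: state=(0.726, 0.166, 0.108)
t=1.700: state=(0.704, 0.176, 0.120)
t=1.800: state=(0.681, 0.186, 0.133)
t=1.900: state=(0.659, 0.195, 0.146)
t=2.000: state=(0.635, 0.204, 0.160)
t=2.100: state=(0.612, 0.213, 0.175)
t=2.200: state=(0.589, 0.221, 0.190)
t=2.280: state=(0.570, 0.227, 0.203)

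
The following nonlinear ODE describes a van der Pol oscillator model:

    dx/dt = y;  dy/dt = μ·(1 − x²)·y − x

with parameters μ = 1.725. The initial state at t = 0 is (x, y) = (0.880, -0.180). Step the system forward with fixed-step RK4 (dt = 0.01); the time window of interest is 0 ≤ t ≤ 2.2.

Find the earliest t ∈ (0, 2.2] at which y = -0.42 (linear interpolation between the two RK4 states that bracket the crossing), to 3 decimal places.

t=0.000: state=(0.880, -0.180)
step 1 (dt=0.01): k1=(-0.180, -0.950), k2=(-0.185, -0.952), k3=(-0.185, -0.951), k4=(-0.190, -0.953); state += dt/6·(k1+2k2+2k3+k4)
t=0.010: state=(0.878, -0.190)
t=0.020: state=(0.876, -0.199)
t=0.030: state=(0.874, -0.209)
continuing one RK4 step at a time; state shown every 10 steps (Δt=0.1):
t=0.100: state=(0.857, -0.277)
t=0.200: state=(0.825, -0.377)
t=0.240: state=(0.809, -0.419)
next step: t=0.250: state=(0.804, -0.430) — y has crossed -0.42
linear interpolation between t=0.240 (-0.41908) and t=0.250 (-0.42971) → t≈0.241

t = 0.241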